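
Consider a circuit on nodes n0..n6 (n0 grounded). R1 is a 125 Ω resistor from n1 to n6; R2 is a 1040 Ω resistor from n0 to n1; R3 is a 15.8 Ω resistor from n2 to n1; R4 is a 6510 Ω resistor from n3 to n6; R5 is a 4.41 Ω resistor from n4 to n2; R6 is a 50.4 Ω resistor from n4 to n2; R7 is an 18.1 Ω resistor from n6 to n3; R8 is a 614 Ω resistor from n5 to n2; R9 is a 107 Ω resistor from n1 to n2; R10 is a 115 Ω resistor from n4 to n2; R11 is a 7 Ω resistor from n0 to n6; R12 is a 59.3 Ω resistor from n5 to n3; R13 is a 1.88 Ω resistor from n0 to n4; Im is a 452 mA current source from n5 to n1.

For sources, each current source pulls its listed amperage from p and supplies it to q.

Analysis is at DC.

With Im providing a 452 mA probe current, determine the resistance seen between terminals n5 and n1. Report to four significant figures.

Element admittances at DC:
  Y(R1) = 0.008000 S between n1,n6
  Y(R2) = 0.0009615 S between n0,n1
  Y(R3) = 0.06329 S between n2,n1
  Y(R4) = 0.0001536 S between n3,n6
  Y(R5) = 0.2268 S between n4,n2
  Y(R6) = 0.01984 S between n4,n2
  Y(R7) = 0.05525 S between n6,n3
  Y(R8) = 0.001629 S between n5,n2
  Y(R9) = 0.009346 S between n1,n2
  Y(R10) = 0.008696 S between n4,n2
  Y(R11) = 0.1429 S between n0,n6
  Y(R12) = 0.01686 S between n5,n3
  Y(R13) = 0.5319 S between n0,n4
  Im: injects 0.452 A into n1 (from n5)
Assemble and solve the 6×6 MNA system:
  V(n1)=6.945  V(n2)=1.828  V(n3)=-9.393  V(n4)=0.5927  V(n5)=-32.85  V(n6)=-2.254

R_eq = 88.04 Ω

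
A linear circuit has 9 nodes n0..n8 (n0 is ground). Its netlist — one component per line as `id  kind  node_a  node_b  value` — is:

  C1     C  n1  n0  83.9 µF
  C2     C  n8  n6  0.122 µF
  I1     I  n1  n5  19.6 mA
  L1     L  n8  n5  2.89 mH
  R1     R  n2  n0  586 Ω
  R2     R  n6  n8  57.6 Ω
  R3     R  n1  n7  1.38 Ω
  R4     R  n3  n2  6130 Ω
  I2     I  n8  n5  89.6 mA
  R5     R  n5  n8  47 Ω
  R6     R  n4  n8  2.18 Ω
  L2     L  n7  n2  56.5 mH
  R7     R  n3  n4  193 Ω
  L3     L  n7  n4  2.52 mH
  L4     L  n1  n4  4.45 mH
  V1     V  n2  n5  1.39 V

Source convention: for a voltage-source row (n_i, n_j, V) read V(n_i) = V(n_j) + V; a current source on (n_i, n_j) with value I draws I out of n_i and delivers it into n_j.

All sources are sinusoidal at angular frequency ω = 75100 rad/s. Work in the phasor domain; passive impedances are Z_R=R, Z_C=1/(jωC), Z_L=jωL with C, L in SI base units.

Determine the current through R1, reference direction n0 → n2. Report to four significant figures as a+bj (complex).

Apply KCL at each of the 8 non-ground nodes and solve the resulting linear system.
Node n1: branches {C1, I1, R3, L4} → V_1 = -0.0005207+0.001634j
Node n2: branches {R1, R4, L2, V1} → V_2 = 6.035+1.923j
Node n3: branches {R4, R7} → V_3 = 0.4069+1.094j
Node n4: branches {R6, R7, L3, L4} → V_4 = 0.2297+1.068j
Node n5: branches {I1, L1, I2, R5, V1} → V_5 = 4.645+1.923j
Node n6: branches {C2, R2} → V_6 = 0.2470+1.064j
Node n7: branches {R3, L2, L3} → V_7 = 0.007910-0.001943j
Node n8: branches {C2, L1, R2, I2, R5, R6} → V_8 = 0.2470+1.064j
Source currents: i(V1)=-0.01167-0.001996j

-0.01030-0.003281j A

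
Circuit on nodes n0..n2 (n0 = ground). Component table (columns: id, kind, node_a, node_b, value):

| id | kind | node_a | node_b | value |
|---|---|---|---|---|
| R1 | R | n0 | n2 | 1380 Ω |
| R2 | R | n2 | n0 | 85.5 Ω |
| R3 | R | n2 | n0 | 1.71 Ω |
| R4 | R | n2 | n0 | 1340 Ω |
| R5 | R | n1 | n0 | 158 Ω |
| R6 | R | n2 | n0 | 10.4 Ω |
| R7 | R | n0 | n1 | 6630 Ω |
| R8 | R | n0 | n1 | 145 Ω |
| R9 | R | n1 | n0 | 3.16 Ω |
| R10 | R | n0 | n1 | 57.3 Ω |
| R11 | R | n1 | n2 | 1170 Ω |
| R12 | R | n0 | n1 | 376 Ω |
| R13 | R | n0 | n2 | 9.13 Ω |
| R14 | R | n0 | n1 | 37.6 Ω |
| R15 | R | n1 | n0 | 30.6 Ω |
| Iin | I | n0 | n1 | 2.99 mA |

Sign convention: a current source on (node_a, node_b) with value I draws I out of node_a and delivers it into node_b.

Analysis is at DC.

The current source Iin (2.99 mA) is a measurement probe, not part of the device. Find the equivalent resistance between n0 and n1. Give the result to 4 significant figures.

R_eq = 2.439 Ω

MNA unknowns: 2 node voltages V₁..V_2
R1: Y=0.0007246 on G[0,2]
R2: Y=0.01170 on G[2,0]
R3: Y=0.5848 on G[2,0]
R4: Y=0.0007463 on G[2,0]
R5: Y=0.006329 on G[1,0]
R6: Y=0.09615 on G[2,0]
R7: Y=0.0001508 on G[0,1]
R8: Y=0.006897 on G[0,1]
R9: Y=0.3165 on G[1,0]
R10: Y=0.01745 on G[0,1]
R11: Y=0.0008547 on G[1,2]
R12: Y=0.002660 on G[0,1]
R13: Y=0.1095 on G[0,2]
R14: Y=0.02660 on G[0,1]
R15: Y=0.03268 on G[1,0]
Iin: z[0]−=0.00299, z[1]+=0.00299
solve → V1=0.007291, V2=7.746e-06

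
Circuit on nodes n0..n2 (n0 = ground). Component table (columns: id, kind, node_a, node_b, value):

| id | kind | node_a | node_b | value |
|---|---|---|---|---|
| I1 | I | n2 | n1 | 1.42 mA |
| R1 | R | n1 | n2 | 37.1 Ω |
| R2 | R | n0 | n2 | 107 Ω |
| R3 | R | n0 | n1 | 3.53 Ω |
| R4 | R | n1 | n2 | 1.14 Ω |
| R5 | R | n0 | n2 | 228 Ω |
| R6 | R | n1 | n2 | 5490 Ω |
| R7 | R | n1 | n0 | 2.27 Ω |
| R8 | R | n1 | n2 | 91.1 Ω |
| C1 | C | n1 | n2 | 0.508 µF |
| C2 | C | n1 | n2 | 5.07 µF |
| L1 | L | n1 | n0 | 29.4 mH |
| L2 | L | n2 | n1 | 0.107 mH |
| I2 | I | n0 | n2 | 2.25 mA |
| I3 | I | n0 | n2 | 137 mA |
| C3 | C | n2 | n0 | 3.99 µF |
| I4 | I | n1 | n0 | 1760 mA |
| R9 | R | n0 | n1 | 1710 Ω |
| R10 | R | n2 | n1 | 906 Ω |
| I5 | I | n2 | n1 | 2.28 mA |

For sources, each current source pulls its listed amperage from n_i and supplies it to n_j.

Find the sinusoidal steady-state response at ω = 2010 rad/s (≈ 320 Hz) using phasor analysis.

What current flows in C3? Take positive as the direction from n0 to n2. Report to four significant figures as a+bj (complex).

6.367e-05+0.01758j A

Element admittances at ω=2010 rad/s:
  I1: injects 0.00142 A into n1 (from n2)
  Y(R1) = 0.02695+0.000j S between n1,n2
  Y(R2) = 0.009346+0.000j S between n0,n2
  Y(R3) = 0.2833+0.000j S between n0,n1
  Y(R4) = 0.8772+0.000j S between n1,n2
  Y(R5) = 0.004386+0.000j S between n0,n2
  Y(R6) = 0.0001821+0.000j S between n1,n2
  Y(R7) = 0.4405+0.000j S between n1,n0
  Y(R8) = 0.01098+0.000j S between n1,n2
  Y(C1) = 0.000+0.001021j S between n1,n2
  Y(C2) = 0.000+0.01019j S between n1,n2
  Y(L1) = 0.000-0.01692j S between n1,n0
  Y(L2) = 0.000-4.650j S between n2,n1
  I2: injects 0.00225 A into n2 (from n0)
  I3: injects 0.137 A into n2 (from n0)
  Y(C3) = 0.000+0.008020j S between n2,n0
  I4: injects 1.76 A into n0 (from n1)
  Y(R9) = 0.0005848+0.000j S between n0,n1
  Y(R10) = 0.001104+0.000j S between n2,n1
  I5: injects 0.00228 A into n1 (from n2)
Assemble and solve the 2×2 MNA system:
  V(n1)=-2.195-0.02716j  V(n2)=-2.192+0.007938j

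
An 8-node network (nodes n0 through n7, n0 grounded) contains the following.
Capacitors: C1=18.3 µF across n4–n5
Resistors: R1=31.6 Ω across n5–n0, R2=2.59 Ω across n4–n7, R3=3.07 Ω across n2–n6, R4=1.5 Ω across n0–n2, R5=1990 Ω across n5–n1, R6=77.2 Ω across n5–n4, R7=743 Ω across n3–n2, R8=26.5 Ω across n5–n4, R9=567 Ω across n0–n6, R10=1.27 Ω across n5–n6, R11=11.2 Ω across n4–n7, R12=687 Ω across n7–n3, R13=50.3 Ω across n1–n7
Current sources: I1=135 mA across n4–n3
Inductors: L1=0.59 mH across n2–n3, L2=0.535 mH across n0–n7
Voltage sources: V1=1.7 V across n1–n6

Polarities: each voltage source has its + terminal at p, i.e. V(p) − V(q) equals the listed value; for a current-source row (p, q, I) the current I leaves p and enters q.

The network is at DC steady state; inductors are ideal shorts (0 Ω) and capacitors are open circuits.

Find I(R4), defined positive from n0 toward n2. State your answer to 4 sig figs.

-0.08952 A

Element admittances at DC:
  Y(C1) = 0.000 S between n4,n5
  Y(R1) = 0.03165 S between n5,n0
  Y(R2) = 0.3861 S between n4,n7
  Y(R3) = 0.3257 S between n2,n6
  Y(R4) = 0.6667 S between n0,n2
  Y(R5) = 0.0005025 S between n5,n1
  Y(R6) = 0.01295 S between n5,n4
  Y(R7) = 0.001346 S between n3,n2
  I1: injects 0.135 A into n3 (from n4)
  Y(R8) = 0.03774 S between n5,n4
  Y(R9) = 0.001764 S between n0,n6
  Y(R10) = 0.7874 S between n5,n6
  Y(R11) = 0.08929 S between n4,n7
  Y(R12) = 0.001456 S between n7,n3
  Y(R13) = 0.01988 S between n1,n7
  L1: short n2↔n3 (DC inductor)
  L2: short n0↔n7 (DC inductor)
  V1: constraint V(n1)−V(n6) = 1.7
Assemble and solve the 10×10 MNA system:
  V(n1)=1.695  V(n2)=0.1343  V(n3)=0.1343  V(n4)=-0.2584  V(n5)=-0.01835  V(n6)=-0.004729  V(n7)=0.000
  i(L1)=-0.1348  i(L2)=0.08893  i(V1)=-0.03456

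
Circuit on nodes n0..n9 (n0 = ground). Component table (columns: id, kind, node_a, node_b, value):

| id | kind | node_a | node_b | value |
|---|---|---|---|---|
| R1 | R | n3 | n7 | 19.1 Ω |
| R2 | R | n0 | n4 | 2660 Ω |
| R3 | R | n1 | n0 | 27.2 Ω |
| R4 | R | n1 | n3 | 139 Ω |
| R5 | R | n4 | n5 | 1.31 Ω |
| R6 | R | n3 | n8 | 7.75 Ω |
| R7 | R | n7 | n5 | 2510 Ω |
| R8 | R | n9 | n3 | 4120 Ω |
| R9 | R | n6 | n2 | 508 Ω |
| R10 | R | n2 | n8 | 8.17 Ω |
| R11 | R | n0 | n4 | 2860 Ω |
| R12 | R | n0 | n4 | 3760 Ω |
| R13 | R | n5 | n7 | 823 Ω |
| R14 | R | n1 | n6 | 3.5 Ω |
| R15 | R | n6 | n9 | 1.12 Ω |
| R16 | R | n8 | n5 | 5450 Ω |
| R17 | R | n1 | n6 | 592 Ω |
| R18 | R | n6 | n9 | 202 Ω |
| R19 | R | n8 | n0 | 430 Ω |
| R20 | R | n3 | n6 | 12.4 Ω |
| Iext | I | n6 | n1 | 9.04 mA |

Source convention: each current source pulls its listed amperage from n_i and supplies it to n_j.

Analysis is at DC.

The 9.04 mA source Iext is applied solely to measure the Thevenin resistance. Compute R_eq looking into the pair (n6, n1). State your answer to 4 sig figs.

Element admittances at DC:
  Y(R1) = 0.05236 S between n3,n7
  Y(R2) = 0.0003759 S between n0,n4
  Y(R3) = 0.03676 S between n1,n0
  Y(R4) = 0.007194 S between n1,n3
  Y(R5) = 0.7634 S between n4,n5
  Y(R6) = 0.1290 S between n3,n8
  Y(R7) = 0.0003984 S between n7,n5
  Y(R8) = 0.0002427 S between n9,n3
  Y(R9) = 0.001969 S between n6,n2
  Y(R10) = 0.1224 S between n2,n8
  Y(R11) = 0.0003497 S between n0,n4
  Y(R12) = 0.0002660 S between n0,n4
  Y(R13) = 0.001215 S between n5,n7
  Y(R14) = 0.2857 S between n1,n6
  Y(R15) = 0.8929 S between n6,n9
  Y(R16) = 0.0001835 S between n8,n5
  Y(R17) = 0.001689 S between n1,n6
  Y(R18) = 0.004950 S between n6,n9
  Y(R19) = 0.002326 S between n8,n0
  Y(R20) = 0.08065 S between n3,n6
  Iext: injects 0.00904 A into n1 (from n6)
Assemble and solve the 9×9 MNA system:
  V(n1)=0.002006  V(n2)=-0.02491  V(n3)=-0.02526  V(n4)=-0.01608  V(n5)=-0.01610  V(n6)=-0.02851  V(n7)=-0.02499  V(n8)=-0.02485  V(n9)=-0.02851

R_eq = 3.376 Ω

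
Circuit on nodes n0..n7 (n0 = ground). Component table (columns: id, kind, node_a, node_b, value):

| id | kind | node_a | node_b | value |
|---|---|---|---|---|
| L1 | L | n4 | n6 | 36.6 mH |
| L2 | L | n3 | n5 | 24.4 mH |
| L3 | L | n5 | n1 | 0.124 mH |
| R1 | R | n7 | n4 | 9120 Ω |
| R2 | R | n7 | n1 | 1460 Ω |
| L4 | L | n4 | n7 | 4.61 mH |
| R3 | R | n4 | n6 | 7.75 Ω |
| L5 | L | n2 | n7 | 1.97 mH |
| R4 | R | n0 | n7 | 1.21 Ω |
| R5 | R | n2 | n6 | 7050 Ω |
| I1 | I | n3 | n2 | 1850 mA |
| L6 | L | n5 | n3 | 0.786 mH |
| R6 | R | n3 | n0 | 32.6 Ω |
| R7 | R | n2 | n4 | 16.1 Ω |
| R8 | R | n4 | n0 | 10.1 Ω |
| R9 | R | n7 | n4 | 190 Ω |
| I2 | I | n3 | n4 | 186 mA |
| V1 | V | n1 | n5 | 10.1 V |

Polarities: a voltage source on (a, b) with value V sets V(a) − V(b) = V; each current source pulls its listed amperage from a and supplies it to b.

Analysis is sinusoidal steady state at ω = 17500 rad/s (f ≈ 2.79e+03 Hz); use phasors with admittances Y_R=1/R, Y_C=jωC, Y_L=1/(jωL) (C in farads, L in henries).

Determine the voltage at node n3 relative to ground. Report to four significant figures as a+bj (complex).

-65.12-0.03549j V

Element admittances at ω=17500 rad/s:
  Y(L1) = 0.000-0.001561j S between n4,n6
  Y(L2) = 0.000-0.002342j S between n3,n5
  Y(L3) = 0.000-0.4608j S between n5,n1
  Y(R1) = 0.0001096+0.000j S between n7,n4
  Y(R2) = 0.0006849+0.000j S between n7,n1
  Y(L4) = 0.000-0.01240j S between n4,n7
  Y(R3) = 0.1290+0.000j S between n4,n6
  Y(L5) = 0.000-0.02901j S between n2,n7
  Y(R4) = 0.8264+0.000j S between n0,n7
  Y(R5) = 0.0001418+0.000j S between n2,n6
  I1: injects 1.85 A into n2 (from n3)
  Y(L6) = 0.000-0.07270j S between n5,n3
  Y(R6) = 0.03067+0.000j S between n3,n0
  Y(R7) = 0.06211+0.000j S between n2,n4
  Y(R8) = 0.09901+0.000j S between n4,n0
  Y(R9) = 0.005263+0.000j S between n7,n4
  I2: injects 0.186 A into n4 (from n3)
  V1: constraint V(n1)−V(n5) = 10.1
Assemble and solve the 8×8 MNA system:
  V(n1)=-55.01+0.4759j  V(n2)=30.18+22.89j  V(n3)=-65.12-0.03549j  V(n4)=11.65+9.307j  V(n5)=-65.11+0.4759j  V(n6)=11.67+9.323j  V(n7)=1.022-1.114j
  i(V1)=0.03838+4.653j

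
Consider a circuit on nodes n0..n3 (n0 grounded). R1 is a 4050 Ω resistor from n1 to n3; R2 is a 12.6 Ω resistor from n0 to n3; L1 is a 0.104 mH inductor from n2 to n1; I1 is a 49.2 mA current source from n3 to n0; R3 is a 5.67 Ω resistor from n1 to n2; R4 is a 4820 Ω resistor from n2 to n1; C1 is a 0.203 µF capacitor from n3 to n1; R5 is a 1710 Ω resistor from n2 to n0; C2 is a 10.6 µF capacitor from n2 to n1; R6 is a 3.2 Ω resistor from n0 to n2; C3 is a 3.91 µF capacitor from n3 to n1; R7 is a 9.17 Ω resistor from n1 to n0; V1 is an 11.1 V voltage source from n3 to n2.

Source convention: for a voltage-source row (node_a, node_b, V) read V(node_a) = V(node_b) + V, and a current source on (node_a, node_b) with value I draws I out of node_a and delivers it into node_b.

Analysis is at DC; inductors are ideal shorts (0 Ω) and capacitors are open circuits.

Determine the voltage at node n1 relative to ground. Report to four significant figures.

-1.855 V

Element admittances at DC:
  Y(R1) = 0.0002469 S between n1,n3
  Y(R2) = 0.07937 S between n0,n3
  L1: short n2↔n1 (DC inductor)
  I1: injects 0.0492 A into n0 (from n3)
  Y(R3) = 0.1764 S between n1,n2
  Y(R4) = 0.0002075 S between n2,n1
  Y(C1) = 0.000 S between n3,n1
  Y(R5) = 0.0005848 S between n2,n0
  Y(C2) = 0.000 S between n2,n1
  Y(R6) = 0.3125 S between n0,n2
  Y(C3) = 0.000 S between n3,n1
  Y(R7) = 0.1091 S between n1,n0
  V1: constraint V(n3)−V(n2) = 11.1
Assemble and solve the 5×5 MNA system:
  V(n1)=-1.855  V(n2)=-1.855  V(n3)=9.245
  i(L1)=-0.2050  i(V1)=-0.7857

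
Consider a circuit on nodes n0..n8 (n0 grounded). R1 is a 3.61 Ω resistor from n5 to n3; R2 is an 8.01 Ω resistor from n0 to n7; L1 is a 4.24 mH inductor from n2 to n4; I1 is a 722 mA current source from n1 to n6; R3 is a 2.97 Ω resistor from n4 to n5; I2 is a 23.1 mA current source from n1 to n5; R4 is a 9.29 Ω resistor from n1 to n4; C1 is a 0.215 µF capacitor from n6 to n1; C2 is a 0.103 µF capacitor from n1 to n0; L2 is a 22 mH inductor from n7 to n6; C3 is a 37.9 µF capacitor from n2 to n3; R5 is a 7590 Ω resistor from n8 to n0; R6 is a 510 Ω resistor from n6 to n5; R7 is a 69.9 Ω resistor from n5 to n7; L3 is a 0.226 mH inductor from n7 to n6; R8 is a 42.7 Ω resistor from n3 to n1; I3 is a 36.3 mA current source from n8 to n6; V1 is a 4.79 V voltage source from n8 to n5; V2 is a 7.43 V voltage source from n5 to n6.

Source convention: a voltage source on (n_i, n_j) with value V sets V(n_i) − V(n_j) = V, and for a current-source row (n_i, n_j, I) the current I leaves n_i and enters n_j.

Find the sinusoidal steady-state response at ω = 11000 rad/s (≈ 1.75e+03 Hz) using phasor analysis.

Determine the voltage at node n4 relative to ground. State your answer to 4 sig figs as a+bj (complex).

5.664-0.3386j V

Apply KCL at each of the 8 non-ground nodes and solve the resulting linear system.
Node n1: branches {I1, I2, R4, C1, C2, R8} → V_1 = 0.1835-0.3163j
Node n2: branches {L1, C3} → V_2 = 6.894-0.1751j
Node n3: branches {R1, C3, R8} → V_3 = 6.831-0.1835j
Node n4: branches {L1, R3, R4} → V_4 = 5.664-0.3386j
Node n5: branches {R1, R3, I2, R6, R7, V1, V2} → V_5 = 7.405-0.2675j
Node n6: branches {I1, C1, L2, R6, L3, I3, V2} → V_6 = -0.02468-0.2675j
Node n7: branches {R2, L2, R7, L3} → V_7 = -0.01574-0.001383j
Node n8: branches {R5, I3, V1} → V_8 = 12.20-0.2675j
Source currents: i(V1)=-0.03791+3.524e-05j, i(V2)=-0.8811+0.003141j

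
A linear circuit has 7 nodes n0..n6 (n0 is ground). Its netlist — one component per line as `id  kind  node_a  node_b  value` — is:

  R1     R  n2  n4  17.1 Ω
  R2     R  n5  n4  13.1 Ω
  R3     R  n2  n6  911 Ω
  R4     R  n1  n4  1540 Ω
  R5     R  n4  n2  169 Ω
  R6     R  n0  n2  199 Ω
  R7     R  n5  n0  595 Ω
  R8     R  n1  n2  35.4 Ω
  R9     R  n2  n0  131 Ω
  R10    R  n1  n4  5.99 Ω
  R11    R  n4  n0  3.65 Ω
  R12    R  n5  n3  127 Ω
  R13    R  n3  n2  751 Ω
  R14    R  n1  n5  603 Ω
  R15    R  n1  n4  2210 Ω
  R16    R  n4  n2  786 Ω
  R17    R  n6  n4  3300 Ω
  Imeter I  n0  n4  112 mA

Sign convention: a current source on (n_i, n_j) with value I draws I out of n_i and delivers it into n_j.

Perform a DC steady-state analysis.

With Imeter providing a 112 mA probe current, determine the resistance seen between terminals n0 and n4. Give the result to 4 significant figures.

R_eq = 3.488 Ω

MNA unknowns: 6 node voltages V₁..V_6
R1: Y=0.05848 on G[2,4]
R2: Y=0.07634 on G[5,4]
R3: Y=0.001098 on G[2,6]
R4: Y=0.0006494 on G[1,4]
R5: Y=0.005917 on G[4,2]
R6: Y=0.005025 on G[0,2]
R7: Y=0.001681 on G[5,0]
R8: Y=0.02825 on G[1,2]
R9: Y=0.007634 on G[2,0]
R10: Y=0.1669 on G[1,4]
R11: Y=0.2740 on G[4,0]
R12: Y=0.007874 on G[5,3]
R13: Y=0.001332 on G[3,2]
R14: Y=0.001658 on G[1,5]
R15: Y=0.0004525 on G[1,4]
R16: Y=0.001272 on G[4,2]
R17: Y=0.0003030 on G[6,4]
Imeter: z[0]−=0.112, z[4]+=0.112
solve → V1=0.3837, V2=0.3429, V3=0.3761, V4=0.3906, V5=0.3817, V6=0.3532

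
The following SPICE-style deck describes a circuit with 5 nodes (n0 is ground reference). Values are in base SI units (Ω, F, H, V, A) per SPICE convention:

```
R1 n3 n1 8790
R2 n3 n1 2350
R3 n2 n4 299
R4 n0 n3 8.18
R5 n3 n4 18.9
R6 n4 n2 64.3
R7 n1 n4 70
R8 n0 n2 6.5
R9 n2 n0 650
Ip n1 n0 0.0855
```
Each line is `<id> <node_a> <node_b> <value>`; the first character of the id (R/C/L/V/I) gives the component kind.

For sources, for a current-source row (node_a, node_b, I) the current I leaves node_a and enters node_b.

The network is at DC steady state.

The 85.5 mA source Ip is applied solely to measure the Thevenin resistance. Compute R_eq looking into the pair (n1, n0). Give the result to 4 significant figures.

Apply KCL at each of the 4 non-ground nodes and solve the resulting linear system.
Node n1: branches {R1, R2, R7, Ip} → V_1 = -7.271
Node n2: branches {R3, R6, R8, R9} → V_2 = -0.1672
Node n3: branches {R1, R2, R4, R5} → V_3 = -0.4868
Node n4: branches {R3, R5, R6, R7} → V_4 = -1.542

R_eq = 85.04 Ω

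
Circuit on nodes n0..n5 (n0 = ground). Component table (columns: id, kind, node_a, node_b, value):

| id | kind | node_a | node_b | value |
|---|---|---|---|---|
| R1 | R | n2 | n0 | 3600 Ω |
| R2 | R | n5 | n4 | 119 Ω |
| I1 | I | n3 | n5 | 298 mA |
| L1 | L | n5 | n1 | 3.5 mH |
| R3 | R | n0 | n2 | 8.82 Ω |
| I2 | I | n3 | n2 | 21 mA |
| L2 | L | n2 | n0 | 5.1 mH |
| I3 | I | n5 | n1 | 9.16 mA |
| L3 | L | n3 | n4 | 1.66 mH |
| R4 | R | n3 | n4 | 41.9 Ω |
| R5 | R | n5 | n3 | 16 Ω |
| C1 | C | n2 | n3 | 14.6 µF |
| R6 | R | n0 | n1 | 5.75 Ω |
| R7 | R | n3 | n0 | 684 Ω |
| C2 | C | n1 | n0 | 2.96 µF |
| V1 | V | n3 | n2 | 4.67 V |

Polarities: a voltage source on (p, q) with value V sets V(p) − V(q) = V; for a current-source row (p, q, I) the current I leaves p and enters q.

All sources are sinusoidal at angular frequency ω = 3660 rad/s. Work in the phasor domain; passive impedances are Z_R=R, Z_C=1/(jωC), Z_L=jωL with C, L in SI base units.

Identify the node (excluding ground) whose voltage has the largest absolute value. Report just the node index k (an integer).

Apply KCL at each of the 5 non-ground nodes and solve the resulting linear system.
Node n1: branches {L1, I3, R6, C2} → V_1 = 1.354-0.8871j
Node n2: branches {R1, R3, I2, L2, C1, V1} → V_2 = -2.263+0.1597j
Node n3: branches {I1, I2, L3, R4, R5, C1, R7, V1} → V_3 = 2.407+0.1597j
Node n4: branches {R2, L3, R4} → V_4 = 2.317+0.2149j
Node n5: branches {R2, I1, L1, I3, R5} → V_5 = 3.143+2.135j
Source currents: i(V1)=-0.2696-0.1102j

5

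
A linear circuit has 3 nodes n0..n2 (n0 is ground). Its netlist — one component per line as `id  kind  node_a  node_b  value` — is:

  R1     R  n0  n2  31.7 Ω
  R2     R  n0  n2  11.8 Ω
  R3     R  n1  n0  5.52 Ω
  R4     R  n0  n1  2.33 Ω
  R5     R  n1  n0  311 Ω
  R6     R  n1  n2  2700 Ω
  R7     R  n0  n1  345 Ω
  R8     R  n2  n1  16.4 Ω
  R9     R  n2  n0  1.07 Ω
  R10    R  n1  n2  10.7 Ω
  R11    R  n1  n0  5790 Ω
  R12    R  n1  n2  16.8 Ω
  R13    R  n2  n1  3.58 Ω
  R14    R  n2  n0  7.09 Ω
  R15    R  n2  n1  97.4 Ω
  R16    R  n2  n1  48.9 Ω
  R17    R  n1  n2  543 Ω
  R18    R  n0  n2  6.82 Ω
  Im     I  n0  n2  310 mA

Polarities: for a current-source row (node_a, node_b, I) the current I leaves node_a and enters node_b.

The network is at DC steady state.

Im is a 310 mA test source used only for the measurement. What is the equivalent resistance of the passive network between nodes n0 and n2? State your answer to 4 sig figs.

Element admittances at DC:
  Y(R1) = 0.03155 S between n0,n2
  Y(R2) = 0.08475 S between n0,n2
  Y(R3) = 0.1812 S between n1,n0
  Y(R4) = 0.4292 S between n0,n1
  Y(R5) = 0.003215 S between n1,n0
  Y(R6) = 0.0003704 S between n1,n2
  Y(R7) = 0.002899 S between n0,n1
  Y(R8) = 0.06098 S between n2,n1
  Y(R9) = 0.9346 S between n2,n0
  Y(R10) = 0.09346 S between n1,n2
  Y(R11) = 0.0001727 S between n1,n0
  Y(R12) = 0.05952 S between n1,n2
  Y(R13) = 0.2793 S between n2,n1
  Y(R14) = 0.1410 S between n2,n0
  Y(R15) = 0.01027 S between n2,n1
  Y(R16) = 0.02045 S between n2,n1
  Y(R17) = 0.001842 S between n1,n2
  Y(R18) = 0.1466 S between n0,n2
  Im: injects 0.31 A into n2 (from n0)
Assemble and solve the 2×2 MNA system:
  V(n1)=0.08798  V(n2)=0.1911

R_eq = 0.6163 Ω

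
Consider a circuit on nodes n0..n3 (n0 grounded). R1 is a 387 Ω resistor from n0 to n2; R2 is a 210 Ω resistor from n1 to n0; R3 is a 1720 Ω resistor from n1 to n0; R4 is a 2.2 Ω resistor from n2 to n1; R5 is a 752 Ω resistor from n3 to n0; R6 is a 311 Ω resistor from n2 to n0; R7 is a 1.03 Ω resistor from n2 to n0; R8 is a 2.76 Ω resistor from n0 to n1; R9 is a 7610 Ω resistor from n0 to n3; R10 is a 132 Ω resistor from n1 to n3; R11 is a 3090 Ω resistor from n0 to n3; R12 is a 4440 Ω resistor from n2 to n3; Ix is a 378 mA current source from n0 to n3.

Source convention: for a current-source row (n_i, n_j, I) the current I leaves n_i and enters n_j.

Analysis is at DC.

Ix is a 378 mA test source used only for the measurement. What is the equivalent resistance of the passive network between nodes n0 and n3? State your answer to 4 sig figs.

Element admittances at DC:
  Y(R1) = 0.002584 S between n0,n2
  Y(R2) = 0.004762 S between n1,n0
  Y(R3) = 0.0005814 S between n1,n0
  Y(R4) = 0.4545 S between n2,n1
  Y(R5) = 0.001330 S between n3,n0
  Y(R6) = 0.003215 S between n2,n0
  Y(R7) = 0.9709 S between n2,n0
  Y(R8) = 0.3623 S between n0,n1
  Y(R9) = 0.0001314 S between n0,n3
  Y(R10) = 0.007576 S between n1,n3
  Y(R11) = 0.0003236 S between n0,n3
  Y(R12) = 0.0002252 S between n2,n3
  Ix: injects 0.378 A into n3 (from n0)
Assemble and solve the 3×3 MNA system:
  V(n1)=0.4439  V(n2)=0.1472  V(n3)=39.79

R_eq = 105.3 Ω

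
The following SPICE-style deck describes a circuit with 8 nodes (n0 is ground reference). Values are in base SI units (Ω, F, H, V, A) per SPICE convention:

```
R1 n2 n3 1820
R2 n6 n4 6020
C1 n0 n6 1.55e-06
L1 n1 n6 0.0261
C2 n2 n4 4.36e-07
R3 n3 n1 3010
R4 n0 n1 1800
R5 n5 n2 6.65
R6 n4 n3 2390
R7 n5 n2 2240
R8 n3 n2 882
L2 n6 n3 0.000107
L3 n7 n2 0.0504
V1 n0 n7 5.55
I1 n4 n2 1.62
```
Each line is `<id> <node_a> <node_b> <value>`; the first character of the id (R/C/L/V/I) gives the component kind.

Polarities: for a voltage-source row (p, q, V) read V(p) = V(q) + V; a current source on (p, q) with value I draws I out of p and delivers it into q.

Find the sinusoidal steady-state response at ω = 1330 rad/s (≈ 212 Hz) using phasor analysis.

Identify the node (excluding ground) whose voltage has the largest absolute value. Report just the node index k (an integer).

4

Element admittances at ω=1330 rad/s:
  Y(R1) = 0.0005495+0.000j S between n2,n3
  Y(R2) = 0.0001661+0.000j S between n6,n4
  Y(C1) = 0.000+0.002061j S between n0,n6
  Y(L1) = 0.000-0.02881j S between n1,n6
  Y(C2) = 0.000+0.0005799j S between n2,n4
  Y(R3) = 0.0003322+0.000j S between n3,n1
  Y(R4) = 0.0005556+0.000j S between n0,n1
  Y(R5) = 0.1504+0.000j S between n5,n2
  Y(R6) = 0.0004184+0.000j S between n4,n3
  Y(R7) = 0.0004464+0.000j S between n5,n2
  Y(R8) = 0.001134+0.000j S between n3,n2
  Y(L2) = 0.000-7.027j S between n6,n3
  Y(L3) = 0.000-0.01492j S between n7,n2
  V1: constraint V(n0)−V(n7) = 5.55
  I1: injects 1.62 A into n2 (from n4)
Assemble and solve the 8×8 MNA system:
  V(n1)=12.67+353.4j  V(n2)=8.420+48.41j  V(n3)=5.855+353.7j  V(n4)=-1237+1589j  V(n5)=8.420+48.41j  V(n6)=5.855+353.7j  V(n7)=-5.550+0.000j
  i(V1)=-0.7222+0.2084j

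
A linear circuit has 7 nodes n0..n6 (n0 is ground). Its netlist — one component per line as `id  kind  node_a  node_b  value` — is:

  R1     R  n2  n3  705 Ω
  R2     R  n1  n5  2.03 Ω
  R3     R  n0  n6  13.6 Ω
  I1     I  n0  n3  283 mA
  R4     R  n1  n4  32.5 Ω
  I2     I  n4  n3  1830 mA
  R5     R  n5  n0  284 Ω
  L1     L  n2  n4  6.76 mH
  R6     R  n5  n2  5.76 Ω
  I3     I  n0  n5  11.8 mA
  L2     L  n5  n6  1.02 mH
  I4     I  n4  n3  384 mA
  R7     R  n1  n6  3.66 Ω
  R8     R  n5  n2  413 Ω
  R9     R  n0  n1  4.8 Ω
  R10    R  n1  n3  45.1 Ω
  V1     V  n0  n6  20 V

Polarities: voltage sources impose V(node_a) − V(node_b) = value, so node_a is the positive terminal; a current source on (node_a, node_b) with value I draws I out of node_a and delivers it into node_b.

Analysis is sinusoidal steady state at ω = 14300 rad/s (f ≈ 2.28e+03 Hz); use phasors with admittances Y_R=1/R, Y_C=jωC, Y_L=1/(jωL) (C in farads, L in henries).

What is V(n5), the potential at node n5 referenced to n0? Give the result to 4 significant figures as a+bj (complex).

MNA unknowns: 6 node voltages V₁..V_6 plus 1 source current (V1)
R1: Y=0.001418+0.000j on G[2,3]
R2: Y=0.4926+0.000j on G[1,5]
R3: Y=0.07353+0.000j on G[0,6]
I1: z[0]−=0.283, z[3]+=0.283
R4: Y=0.03077+0.000j on G[1,4]
I2: z[4]−=1.83, z[3]+=1.83
R5: Y=0.003521+0.000j on G[5,0]
L1: Y=0.000-0.01034j on G[2,4]
R6: Y=0.1736+0.000j on G[5,2]
I3: z[0]−=0.0118, z[5]+=0.0118
L2: Y=0.000-0.06856j on G[5,6]
I4: z[4]−=0.384, z[3]+=0.384
R7: Y=0.2732+0.000j on G[1,6]
R8: Y=0.002421+0.000j on G[5,2]
R9: Y=0.2083+0.000j on G[0,1]
R10: Y=0.02217+0.000j on G[1,3]
V1: row V0−V6=20, i_V1 at 0,6
solve → V1=-11.15+1.143j, V2=-12.50+7.116j, V3=94.61+1.502j, V4=-74.13-19.58j, V5=-11.79+3.539j, V6=-20.00+0.000j
aux → i_V1=-4.130+0.2506j

-11.79+3.539j V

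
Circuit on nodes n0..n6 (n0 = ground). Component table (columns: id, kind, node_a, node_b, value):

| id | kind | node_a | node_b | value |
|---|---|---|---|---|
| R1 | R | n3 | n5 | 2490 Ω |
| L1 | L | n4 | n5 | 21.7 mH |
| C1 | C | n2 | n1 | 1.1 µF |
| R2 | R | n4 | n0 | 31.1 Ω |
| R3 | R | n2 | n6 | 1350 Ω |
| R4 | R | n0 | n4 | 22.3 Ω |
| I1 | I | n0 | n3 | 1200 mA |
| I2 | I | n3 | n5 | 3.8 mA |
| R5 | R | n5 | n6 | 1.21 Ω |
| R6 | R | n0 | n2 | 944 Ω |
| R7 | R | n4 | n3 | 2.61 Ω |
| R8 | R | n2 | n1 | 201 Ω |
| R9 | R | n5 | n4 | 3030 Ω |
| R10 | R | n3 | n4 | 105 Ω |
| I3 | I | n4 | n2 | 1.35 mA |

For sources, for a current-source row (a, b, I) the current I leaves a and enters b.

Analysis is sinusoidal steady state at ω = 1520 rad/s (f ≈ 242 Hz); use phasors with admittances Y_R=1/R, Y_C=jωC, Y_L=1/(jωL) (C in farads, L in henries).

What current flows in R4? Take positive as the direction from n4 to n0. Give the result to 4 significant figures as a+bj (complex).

Element admittances at ω=1520 rad/s:
  Y(R1) = 0.0004016+0.000j S between n3,n5
  Y(L1) = 0.000-0.03032j S between n4,n5
  Y(C1) = 0.000+0.001672j S between n2,n1
  Y(R2) = 0.03215+0.000j S between n4,n0
  Y(R3) = 0.0007407+0.000j S between n2,n6
  Y(R4) = 0.04484+0.000j S between n0,n4
  I1: injects 1.2 A into n3 (from n0)
  I2: injects 0.0038 A into n5 (from n3)
  Y(R5) = 0.8264+0.000j S between n5,n6
  Y(R6) = 0.001059+0.000j S between n0,n2
  Y(R7) = 0.3831+0.000j S between n4,n3
  Y(R8) = 0.004975+0.000j S between n2,n1
  Y(R9) = 0.0003300+0.000j S between n5,n4
  Y(R10) = 0.009524+0.000j S between n3,n4
  I3: injects 0.00135 A into n2 (from n4)
Assemble and solve the 6×6 MNA system:
  V(n1)=7.119-0.01576j  V(n2)=7.119-0.01576j  V(n3)=18.53+0.0001775j  V(n4)=15.49+0.0002168j  V(n5)=15.49-0.03832j  V(n6)=15.48-0.03830j

0.6945+9.724e-06j A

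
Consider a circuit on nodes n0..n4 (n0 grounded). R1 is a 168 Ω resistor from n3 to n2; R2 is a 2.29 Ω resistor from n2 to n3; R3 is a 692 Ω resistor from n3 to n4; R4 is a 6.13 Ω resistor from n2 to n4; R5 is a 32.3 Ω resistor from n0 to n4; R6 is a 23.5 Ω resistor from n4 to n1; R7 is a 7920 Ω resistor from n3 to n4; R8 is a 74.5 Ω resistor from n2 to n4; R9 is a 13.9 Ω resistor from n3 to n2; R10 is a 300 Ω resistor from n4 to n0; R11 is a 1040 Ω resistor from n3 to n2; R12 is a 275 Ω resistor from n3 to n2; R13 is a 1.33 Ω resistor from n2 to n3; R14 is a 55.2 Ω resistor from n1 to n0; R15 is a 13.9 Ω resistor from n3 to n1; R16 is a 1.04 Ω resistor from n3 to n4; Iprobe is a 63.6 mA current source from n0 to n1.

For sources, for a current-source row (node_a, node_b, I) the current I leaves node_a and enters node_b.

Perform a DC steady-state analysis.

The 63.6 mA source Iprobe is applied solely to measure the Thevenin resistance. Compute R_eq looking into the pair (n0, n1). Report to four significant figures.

Element admittances at DC:
  Y(R1) = 0.005952 S between n3,n2
  Y(R2) = 0.4367 S between n2,n3
  Y(R3) = 0.001445 S between n3,n4
  Y(R4) = 0.1631 S between n2,n4
  Y(R5) = 0.03096 S between n0,n4
  Y(R6) = 0.04255 S between n4,n1
  Y(R7) = 0.0001263 S between n3,n4
  Y(R8) = 0.01342 S between n2,n4
  Y(R9) = 0.07194 S between n3,n2
  Y(R10) = 0.003333 S between n4,n0
  Y(R11) = 0.0009615 S between n3,n2
  Y(R12) = 0.003636 S between n3,n2
  Y(R13) = 0.7519 S between n2,n3
  Y(R14) = 0.01812 S between n1,n0
  Y(R15) = 0.07194 S between n3,n1
  Y(R16) = 0.9615 S between n3,n4
  Iprobe: injects 0.0636 A into n1 (from n0)
Assemble and solve the 4×4 MNA system:
  V(n1)=1.437  V(n2)=1.114  V(n3)=1.116  V(n4)=1.096

R_eq = 22.59 Ω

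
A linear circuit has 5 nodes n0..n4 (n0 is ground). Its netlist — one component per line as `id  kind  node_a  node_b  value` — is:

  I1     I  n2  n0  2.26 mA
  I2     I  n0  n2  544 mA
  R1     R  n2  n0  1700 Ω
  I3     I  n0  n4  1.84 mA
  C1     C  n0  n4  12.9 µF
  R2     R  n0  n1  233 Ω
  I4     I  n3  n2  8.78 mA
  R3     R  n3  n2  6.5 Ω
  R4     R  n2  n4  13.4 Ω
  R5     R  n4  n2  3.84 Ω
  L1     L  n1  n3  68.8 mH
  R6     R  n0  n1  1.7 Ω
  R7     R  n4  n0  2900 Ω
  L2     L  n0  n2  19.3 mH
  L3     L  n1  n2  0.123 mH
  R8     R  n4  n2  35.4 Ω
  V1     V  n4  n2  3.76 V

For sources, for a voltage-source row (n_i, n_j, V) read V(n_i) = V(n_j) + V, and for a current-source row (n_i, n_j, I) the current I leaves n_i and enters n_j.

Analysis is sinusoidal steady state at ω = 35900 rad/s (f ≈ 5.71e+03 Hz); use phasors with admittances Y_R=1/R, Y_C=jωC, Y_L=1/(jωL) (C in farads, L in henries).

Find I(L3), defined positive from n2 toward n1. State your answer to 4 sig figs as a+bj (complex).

Element admittances at ω=35900 rad/s:
  I1: injects 0.00226 A into n0 (from n2)
  I2: injects 0.544 A into n2 (from n0)
  Y(R1) = 0.0005882+0.000j S between n2,n0
  I3: injects 0.00184 A into n4 (from n0)
  Y(C1) = 0.000+0.4631j S between n0,n4
  Y(R2) = 0.004292+0.000j S between n0,n1
  I4: injects 0.00878 A into n2 (from n3)
  Y(R3) = 0.1538+0.000j S between n3,n2
  Y(R4) = 0.07463+0.000j S between n2,n4
  Y(R5) = 0.2604+0.000j S between n4,n2
  Y(L1) = 0.000-0.0004049j S between n1,n3
  Y(R6) = 0.5882+0.000j S between n0,n1
  Y(R7) = 0.0003448+0.000j S between n4,n0
  Y(L2) = 0.000-0.001443j S between n0,n2
  Y(L3) = 0.000-0.2265j S between n1,n2
  Y(R8) = 0.02825+0.000j S between n4,n2
  V1: constraint V(n4)−V(n2) = 3.76
Assemble and solve the 5×5 MNA system:
  V(n1)=-1.932+1.380j  V(n2)=-5.535-3.665j  V(n3)=-5.579-3.674j  V(n4)=-1.775-3.665j
  i(V1)=-3.061+0.8234j

-1.142+0.8161j A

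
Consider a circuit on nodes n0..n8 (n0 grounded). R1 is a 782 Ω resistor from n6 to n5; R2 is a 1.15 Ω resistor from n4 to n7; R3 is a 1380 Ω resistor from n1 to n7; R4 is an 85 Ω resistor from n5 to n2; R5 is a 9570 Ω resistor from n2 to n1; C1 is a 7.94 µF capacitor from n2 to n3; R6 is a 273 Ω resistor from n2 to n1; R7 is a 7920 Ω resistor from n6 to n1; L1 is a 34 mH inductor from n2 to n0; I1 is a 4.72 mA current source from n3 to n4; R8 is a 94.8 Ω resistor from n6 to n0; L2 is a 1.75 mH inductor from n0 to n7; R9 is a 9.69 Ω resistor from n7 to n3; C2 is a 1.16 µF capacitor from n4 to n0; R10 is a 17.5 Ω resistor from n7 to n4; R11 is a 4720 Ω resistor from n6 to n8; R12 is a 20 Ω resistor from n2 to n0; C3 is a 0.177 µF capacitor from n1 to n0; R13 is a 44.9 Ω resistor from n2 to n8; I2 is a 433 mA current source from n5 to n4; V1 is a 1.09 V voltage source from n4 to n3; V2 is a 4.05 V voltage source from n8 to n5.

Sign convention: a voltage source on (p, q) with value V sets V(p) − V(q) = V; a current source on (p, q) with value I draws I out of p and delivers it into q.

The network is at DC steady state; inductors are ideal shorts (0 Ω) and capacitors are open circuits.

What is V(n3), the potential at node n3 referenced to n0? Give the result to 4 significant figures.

MNA unknowns: 8 node voltages V₁..V_8 plus 4 source currents (L1, L2, V1, V2)
R1: Y=0.001279 on G[6,5]
R2: Y=0.8696 on G[4,7]
R3: Y=0.0007246 on G[1,7]
R4: Y=0.01176 on G[5,2]
R5: Y=0.0001045 on G[2,1]
C1: Y=0.000 on G[2,3]
R6: Y=0.003663 on G[2,1]
R7: Y=0.0001263 on G[6,1]
L1: row V2−V0=0, i_L1 at 2,0
I1: z[3]−=0.00472, z[4]+=0.00472
R8: Y=0.01055 on G[6,0]
L2: row V0−V7=0, i_L2 at 0,7
R9: Y=0.1032 on G[7,3]
C2: Y=0.000 on G[4,0]
R10: Y=0.05714 on G[7,4]
R11: Y=0.0002119 on G[6,8]
R12: Y=0.05000 on G[2,0]
C3: Y=0.000 on G[1,0]
R13: Y=0.02227 on G[2,8]
I2: z[5]−=0.433, z[4]+=0.433
V1: row V4−V3=1.09, i_V1 at 4,3
V2: row V8−V5=4.05, i_V2 at 8,5
solve → V1=-0.04774, V2=0.000, V3=-0.5604, V4=0.5296, V5=-14.82, V6=-1.746, V7=0.000, V8=-10.77
aux → i_L1=-0.4145, i_L2=-0.4330, i_V1=-0.05311, i_V2=0.2419

-0.5604 V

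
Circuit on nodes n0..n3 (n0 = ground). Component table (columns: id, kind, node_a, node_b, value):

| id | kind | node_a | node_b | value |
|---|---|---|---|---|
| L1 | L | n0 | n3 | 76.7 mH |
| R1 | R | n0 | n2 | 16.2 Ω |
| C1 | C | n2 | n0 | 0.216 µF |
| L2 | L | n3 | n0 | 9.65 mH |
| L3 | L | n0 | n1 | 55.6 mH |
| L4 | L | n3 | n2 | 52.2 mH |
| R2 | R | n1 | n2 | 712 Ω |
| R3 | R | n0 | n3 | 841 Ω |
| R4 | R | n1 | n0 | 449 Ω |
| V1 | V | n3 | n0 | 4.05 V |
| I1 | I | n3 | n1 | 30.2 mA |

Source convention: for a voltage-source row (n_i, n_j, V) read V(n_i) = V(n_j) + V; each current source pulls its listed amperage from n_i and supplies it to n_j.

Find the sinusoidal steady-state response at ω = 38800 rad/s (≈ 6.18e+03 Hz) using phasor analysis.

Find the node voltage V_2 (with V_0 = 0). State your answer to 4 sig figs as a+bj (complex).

0.1797-0.03096j V

Element admittances at ω=38800 rad/s:
  Y(L1) = 0.000-0.0003360j S between n0,n3
  Y(R1) = 0.06173+0.000j S between n0,n2
  Y(C1) = 0.000+0.008381j S between n2,n0
  Y(L2) = 0.000-0.002671j S between n3,n0
  Y(L3) = 0.000-0.0004635j S between n0,n1
  Y(L4) = 0.000-0.0004937j S between n3,n2
  Y(R2) = 0.001404+0.000j S between n1,n2
  Y(R3) = 0.001189+0.000j S between n0,n3
  Y(R4) = 0.002227+0.000j S between n1,n0
  V1: constraint V(n3)−V(n0) = 4.05
  I1: injects 0.0302 A into n1 (from n3)
Assemble and solve the 4×4 MNA system:
  V(n1)=8.252+1.041j  V(n2)=0.1797-0.03096j  V(n3)=4.050+0.000j
  i(V1)=-0.03503+0.01409j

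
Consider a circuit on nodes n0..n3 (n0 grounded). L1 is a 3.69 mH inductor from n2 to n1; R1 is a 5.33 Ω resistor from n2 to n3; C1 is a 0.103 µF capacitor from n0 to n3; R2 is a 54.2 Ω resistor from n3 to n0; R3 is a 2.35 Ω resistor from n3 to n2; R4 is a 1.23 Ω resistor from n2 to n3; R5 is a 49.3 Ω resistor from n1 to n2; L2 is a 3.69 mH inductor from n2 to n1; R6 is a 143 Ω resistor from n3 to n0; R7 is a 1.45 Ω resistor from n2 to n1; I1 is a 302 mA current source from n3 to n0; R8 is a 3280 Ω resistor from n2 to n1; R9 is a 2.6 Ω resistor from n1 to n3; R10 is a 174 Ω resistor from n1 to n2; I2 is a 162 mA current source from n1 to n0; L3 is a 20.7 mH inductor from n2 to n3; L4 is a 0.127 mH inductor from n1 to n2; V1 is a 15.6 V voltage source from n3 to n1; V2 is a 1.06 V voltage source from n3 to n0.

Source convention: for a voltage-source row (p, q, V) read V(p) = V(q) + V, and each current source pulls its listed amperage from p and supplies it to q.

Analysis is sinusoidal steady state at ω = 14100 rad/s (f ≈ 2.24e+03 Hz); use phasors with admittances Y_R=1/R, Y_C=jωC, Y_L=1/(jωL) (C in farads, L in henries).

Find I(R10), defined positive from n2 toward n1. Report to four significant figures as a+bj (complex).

0.05538+0.01538j A

Element admittances at ω=14100 rad/s:
  Y(L1) = 0.000-0.01922j S between n2,n1
  Y(R1) = 0.1876+0.000j S between n2,n3
  Y(C1) = 0.000+0.001452j S between n0,n3
  Y(R2) = 0.01845+0.000j S between n3,n0
  Y(R3) = 0.4255+0.000j S between n3,n2
  Y(R4) = 0.8130+0.000j S between n2,n3
  Y(R5) = 0.02028+0.000j S between n1,n2
  Y(L2) = 0.000-0.01922j S between n2,n1
  Y(R6) = 0.006993+0.000j S between n3,n0
  Y(R7) = 0.6897+0.000j S between n2,n1
  I1: injects 0.302 A into n0 (from n3)
  Y(R8) = 0.0003049+0.000j S between n2,n1
  Y(R9) = 0.3846+0.000j S between n1,n3
  Y(R10) = 0.005747+0.000j S between n1,n2
  I2: injects 0.162 A into n0 (from n1)
  Y(L3) = 0.000-0.003426j S between n2,n3
  Y(L4) = 0.000-0.5584j S between n1,n2
  V1: constraint V(n3)−V(n1) = 15.6
  V2: constraint V(n3)−V(n0) = 1.06
Assemble and solve the 5×5 MNA system:
  V(n1)=-14.54+0.000j  V(n2)=-4.904+2.675j  V(n3)=1.060+0.000j
  i(V1)=-14.33+3.836j  i(V2)=-0.4910-0.001539j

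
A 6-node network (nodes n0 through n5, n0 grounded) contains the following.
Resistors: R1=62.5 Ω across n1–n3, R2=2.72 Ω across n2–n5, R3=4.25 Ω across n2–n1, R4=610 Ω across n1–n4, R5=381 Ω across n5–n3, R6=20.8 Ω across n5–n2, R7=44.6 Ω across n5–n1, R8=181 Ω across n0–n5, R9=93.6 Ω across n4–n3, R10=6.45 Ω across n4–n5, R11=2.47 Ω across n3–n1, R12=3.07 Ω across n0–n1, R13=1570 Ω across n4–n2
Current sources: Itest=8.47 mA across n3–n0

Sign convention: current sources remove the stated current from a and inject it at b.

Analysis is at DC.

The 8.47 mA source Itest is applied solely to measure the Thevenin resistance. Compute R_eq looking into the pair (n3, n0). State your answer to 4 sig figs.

R_eq = 5.326 Ω

Element admittances at DC:
  Y(R1) = 0.01600 S between n1,n3
  Y(R2) = 0.3676 S between n2,n5
  Y(R3) = 0.2353 S between n2,n1
  Y(R4) = 0.001639 S between n1,n4
  Y(R5) = 0.002625 S between n5,n3
  Y(R6) = 0.04808 S between n5,n2
  Y(R7) = 0.02242 S between n5,n1
  Y(R8) = 0.005525 S between n0,n5
  Y(R9) = 0.01068 S between n4,n3
  Y(R10) = 0.1550 S between n4,n5
  Y(R11) = 0.4049 S between n3,n1
  Y(R12) = 0.3257 S between n0,n1
  Y(R13) = 0.0006369 S between n4,n2
  Itest: injects 0.00847 A into n0 (from n3)
Assemble and solve the 5×5 MNA system:
  V(n1)=-0.02556  V(n2)=-0.02591  V(n3)=-0.04511  V(n4)=-0.02730  V(n5)=-0.02610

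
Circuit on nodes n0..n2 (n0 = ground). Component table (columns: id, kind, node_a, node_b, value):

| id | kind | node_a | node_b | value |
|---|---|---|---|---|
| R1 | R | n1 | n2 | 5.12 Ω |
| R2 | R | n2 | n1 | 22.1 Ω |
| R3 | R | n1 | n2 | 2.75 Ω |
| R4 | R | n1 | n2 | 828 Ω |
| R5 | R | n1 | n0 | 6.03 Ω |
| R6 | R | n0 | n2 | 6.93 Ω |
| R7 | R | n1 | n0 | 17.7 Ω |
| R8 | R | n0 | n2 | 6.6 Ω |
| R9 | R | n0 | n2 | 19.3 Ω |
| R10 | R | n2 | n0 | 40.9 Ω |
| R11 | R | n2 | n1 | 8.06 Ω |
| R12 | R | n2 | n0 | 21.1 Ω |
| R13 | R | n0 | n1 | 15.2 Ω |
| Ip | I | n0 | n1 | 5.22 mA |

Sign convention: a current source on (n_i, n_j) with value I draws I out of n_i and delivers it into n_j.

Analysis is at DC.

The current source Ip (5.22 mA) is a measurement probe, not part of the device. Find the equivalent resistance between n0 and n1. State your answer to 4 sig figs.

Element admittances at DC:
  Y(R1) = 0.1953 S between n1,n2
  Y(R2) = 0.04525 S between n2,n1
  Y(R3) = 0.3636 S between n1,n2
  Y(R4) = 0.001208 S between n1,n2
  Y(R5) = 0.1658 S between n1,n0
  Y(R6) = 0.1443 S between n0,n2
  Y(R7) = 0.05650 S between n1,n0
  Y(R8) = 0.1515 S between n0,n2
  Y(R9) = 0.05181 S between n0,n2
  Y(R10) = 0.02445 S between n2,n0
  Y(R11) = 0.1241 S between n2,n1
  Y(R12) = 0.04739 S between n2,n0
  Y(R13) = 0.06579 S between n0,n1
  Ip: injects 0.00522 A into n1 (from n0)
Assemble and solve the 2×2 MNA system:
  V(n1)=0.009415  V(n2)=0.005977

R_eq = 1.804 Ω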